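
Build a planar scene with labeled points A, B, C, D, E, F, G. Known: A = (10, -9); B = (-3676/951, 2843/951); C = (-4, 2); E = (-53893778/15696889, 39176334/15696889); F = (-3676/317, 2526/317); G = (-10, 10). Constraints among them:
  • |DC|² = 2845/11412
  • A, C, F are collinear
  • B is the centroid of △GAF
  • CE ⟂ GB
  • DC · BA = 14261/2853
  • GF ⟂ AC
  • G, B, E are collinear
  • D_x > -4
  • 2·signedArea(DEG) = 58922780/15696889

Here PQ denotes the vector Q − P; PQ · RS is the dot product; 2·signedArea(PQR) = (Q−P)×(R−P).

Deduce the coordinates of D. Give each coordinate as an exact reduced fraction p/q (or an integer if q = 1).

1. D_x = -3740/951  [2·signedArea(DEG) = 58922780/15696889 ∩ DC · BA = 14261/2853]
2. D_y = 4745/1902  [2·signedArea(DEG) = 58922780/15696889 ∩ DC · BA = 14261/2853]
   → D = (-3740/951, 4745/1902)

D = (-3740/951, 4745/1902)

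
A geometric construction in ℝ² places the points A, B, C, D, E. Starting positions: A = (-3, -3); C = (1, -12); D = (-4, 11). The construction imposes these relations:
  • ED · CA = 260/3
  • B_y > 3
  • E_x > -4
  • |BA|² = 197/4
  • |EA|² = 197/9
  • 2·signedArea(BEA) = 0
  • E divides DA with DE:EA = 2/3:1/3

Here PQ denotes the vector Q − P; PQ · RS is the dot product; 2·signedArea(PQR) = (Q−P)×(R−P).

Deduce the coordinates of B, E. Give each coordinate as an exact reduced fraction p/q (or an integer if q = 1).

B = (-7/2, 4)
E = (-10/3, 5/3)

1. E_x = -10/3  [E divides DA with DE:EA = 2/3:1/3]
2. E_y = 5/3  [E divides DA with DE:EA = 2/3:1/3]
   → E = (-10/3, 5/3)
3. B_x = -7/2  [line 14/3·x + 1/3·y + 15 = 0 ∩ |BA|² = 197/4]
4. B_y = 4  [line 14/3·x + 1/3·y + 15 = 0 ∩ |BA|² = 197/4]
   → B = (-7/2, 4)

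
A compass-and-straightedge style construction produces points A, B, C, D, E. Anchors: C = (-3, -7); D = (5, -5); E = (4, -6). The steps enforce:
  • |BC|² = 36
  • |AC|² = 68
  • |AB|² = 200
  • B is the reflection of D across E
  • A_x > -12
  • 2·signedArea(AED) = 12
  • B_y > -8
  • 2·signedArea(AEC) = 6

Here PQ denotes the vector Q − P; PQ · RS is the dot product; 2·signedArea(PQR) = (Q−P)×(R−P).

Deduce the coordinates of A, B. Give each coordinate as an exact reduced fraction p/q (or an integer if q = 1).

1. A_x = -11  [2·signedArea(AED) = 12 ∩ 2·signedArea(AEC) = 6]
2. A_y = -9  [2·signedArea(AED) = 12 ∩ 2·signedArea(AEC) = 6]
   → A = (-11, -9)
3. B_x = 3  [B is the reflection of D across E]
4. B_y = -7  [B is the reflection of D across E]
   → B = (3, -7)

A = (-11, -9)
B = (3, -7)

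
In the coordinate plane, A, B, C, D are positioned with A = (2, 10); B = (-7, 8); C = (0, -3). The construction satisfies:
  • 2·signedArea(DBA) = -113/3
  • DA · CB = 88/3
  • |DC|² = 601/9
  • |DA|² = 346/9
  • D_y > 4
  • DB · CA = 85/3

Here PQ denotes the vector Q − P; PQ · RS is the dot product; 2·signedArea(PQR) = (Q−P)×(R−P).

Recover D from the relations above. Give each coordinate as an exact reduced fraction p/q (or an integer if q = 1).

1. D_x = -5/3  [2·signedArea(DBA) = -113/3 ∩ DA · CB = 88/3]
2. D_y = 5  [2·signedArea(DBA) = -113/3 ∩ DA · CB = 88/3]
   → D = (-5/3, 5)

D = (-5/3, 5)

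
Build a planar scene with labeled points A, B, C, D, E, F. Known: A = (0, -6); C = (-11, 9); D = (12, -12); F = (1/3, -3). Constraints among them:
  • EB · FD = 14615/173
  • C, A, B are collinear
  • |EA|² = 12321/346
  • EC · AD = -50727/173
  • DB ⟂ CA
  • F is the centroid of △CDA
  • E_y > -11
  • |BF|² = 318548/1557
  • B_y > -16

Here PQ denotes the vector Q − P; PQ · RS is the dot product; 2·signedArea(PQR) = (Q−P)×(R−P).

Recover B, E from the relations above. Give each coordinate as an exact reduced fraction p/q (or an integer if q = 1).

B = (1221/173, -2703/173)
E = (1221/346, -3741/346)

1. B_x = 1221/173  [C, A, B are collinear ∩ DB ⟂ CA]
2. B_y = -2703/173  [C, A, B are collinear ∩ DB ⟂ CA]
   → B = (1221/173, -2703/173)
3. E_x = 1221/346  [EB · FD = 14615/173 ∩ EC · AD = -50727/173]
4. E_y = -3741/346  [EB · FD = 14615/173 ∩ EC · AD = -50727/173]
   → E = (1221/346, -3741/346)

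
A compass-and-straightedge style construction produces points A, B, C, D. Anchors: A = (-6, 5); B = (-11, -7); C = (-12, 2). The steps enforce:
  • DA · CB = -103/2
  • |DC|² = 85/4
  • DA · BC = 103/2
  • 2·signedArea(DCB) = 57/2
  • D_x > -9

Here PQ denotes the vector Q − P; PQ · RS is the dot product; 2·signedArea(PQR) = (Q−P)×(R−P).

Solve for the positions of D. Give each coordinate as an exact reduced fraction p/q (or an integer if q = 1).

1. D_x = -17/2  [DA · BC = 103/2 ∩ 2·signedArea(DCB) = 57/2]
2. D_y = -1  [DA · BC = 103/2 ∩ 2·signedArea(DCB) = 57/2]
   → D = (-17/2, -1)

D = (-17/2, -1)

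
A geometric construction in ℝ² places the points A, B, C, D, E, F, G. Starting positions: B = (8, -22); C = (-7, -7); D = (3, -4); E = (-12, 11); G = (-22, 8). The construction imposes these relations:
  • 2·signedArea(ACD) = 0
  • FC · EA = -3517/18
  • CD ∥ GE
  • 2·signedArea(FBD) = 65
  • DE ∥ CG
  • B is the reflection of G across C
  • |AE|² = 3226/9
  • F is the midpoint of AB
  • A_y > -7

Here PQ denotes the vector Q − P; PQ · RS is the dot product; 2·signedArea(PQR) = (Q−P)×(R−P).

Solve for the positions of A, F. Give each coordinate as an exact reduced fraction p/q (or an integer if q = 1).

A = (-11/3, -6)
F = (13/6, -14)

1. A_x = -11/3  [line -3·x + 10·y + 49 = 0 ∩ |AE|² = 3226/9]
2. A_y = -6  [line -3·x + 10·y + 49 = 0 ∩ |AE|² = 3226/9]
   → A = (-11/3, -6)
3. F_x = 13/6  [F is the midpoint of AB]
4. F_y = -14  [F is the midpoint of AB]
   → F = (13/6, -14)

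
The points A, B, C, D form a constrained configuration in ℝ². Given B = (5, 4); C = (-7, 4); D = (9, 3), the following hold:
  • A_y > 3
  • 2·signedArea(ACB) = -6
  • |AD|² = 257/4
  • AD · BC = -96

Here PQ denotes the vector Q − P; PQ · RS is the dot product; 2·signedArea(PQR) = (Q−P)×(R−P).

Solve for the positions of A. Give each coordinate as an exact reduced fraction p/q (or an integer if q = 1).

A = (1, 7/2)

1. A_x = 1  [AD · BC = -96 ∩ 2·signedArea(ACB) = -6]
2. A_y = 7/2  [AD · BC = -96 ∩ 2·signedArea(ACB) = -6]
   → A = (1, 7/2)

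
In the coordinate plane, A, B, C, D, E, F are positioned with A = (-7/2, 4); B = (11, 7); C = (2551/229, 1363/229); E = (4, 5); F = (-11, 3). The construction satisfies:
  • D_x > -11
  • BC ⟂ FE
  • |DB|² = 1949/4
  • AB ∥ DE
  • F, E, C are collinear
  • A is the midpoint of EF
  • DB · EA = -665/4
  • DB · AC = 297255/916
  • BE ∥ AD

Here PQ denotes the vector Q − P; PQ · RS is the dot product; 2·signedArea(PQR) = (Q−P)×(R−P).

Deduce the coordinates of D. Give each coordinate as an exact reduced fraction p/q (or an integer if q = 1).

1. D_x = -21/2  [AB ∥ DE ∩ BE ∥ AD]
2. D_y = 2  [AB ∥ DE ∩ BE ∥ AD]
   → D = (-21/2, 2)

D = (-21/2, 2)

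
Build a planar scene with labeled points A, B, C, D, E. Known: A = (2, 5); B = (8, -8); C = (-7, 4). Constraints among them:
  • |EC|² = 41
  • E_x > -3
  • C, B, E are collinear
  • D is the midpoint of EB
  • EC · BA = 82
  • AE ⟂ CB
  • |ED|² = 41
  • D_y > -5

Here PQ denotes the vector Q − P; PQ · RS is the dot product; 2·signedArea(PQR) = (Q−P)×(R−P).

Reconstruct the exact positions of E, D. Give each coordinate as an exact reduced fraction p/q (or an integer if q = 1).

1. E_x = -2  [C, B, E are collinear ∩ AE ⟂ CB]
2. E_y = 0  [C, B, E are collinear ∩ AE ⟂ CB]
   → E = (-2, 0)
3. D_x = 3  [D is the midpoint of EB]
4. D_y = -4  [D is the midpoint of EB]
   → D = (3, -4)

D = (3, -4)
E = (-2, 0)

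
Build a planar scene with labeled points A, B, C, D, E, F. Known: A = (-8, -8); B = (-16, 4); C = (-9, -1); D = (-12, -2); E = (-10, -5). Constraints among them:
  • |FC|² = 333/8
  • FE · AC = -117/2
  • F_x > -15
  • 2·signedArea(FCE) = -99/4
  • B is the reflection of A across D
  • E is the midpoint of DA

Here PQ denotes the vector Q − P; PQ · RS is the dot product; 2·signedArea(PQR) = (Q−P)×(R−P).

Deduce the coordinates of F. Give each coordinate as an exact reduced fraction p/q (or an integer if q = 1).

F = (-57/4, 11/4)

1. F_x = -57/4  [2·signedArea(FCE) = -99/4 ∩ FE · AC = -117/2]
2. F_y = 11/4  [2·signedArea(FCE) = -99/4 ∩ FE · AC = -117/2]
   → F = (-57/4, 11/4)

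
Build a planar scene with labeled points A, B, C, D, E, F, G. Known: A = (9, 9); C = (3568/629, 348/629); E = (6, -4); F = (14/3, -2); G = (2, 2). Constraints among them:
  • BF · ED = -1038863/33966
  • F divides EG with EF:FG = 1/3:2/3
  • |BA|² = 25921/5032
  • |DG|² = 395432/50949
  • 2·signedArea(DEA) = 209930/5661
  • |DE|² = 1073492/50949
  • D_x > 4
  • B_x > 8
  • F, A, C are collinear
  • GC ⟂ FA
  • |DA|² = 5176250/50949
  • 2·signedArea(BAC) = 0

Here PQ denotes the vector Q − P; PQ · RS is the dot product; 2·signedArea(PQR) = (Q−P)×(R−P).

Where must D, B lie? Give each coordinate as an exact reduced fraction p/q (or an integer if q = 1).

1. D_x = 23284/5661  [line -13·x + 3·y + 299560/5661 = 0 ∩ |DE|² = 1073492/50949]
2. D_y = 116/629  [line -13·x + 3·y + 299560/5661 = 0 ∩ |DE|² = 1073492/50949]
   → D = (23284/5661, 116/629)
3. B_x = 20551/2516  [2·signedArea(BAC) = 0 ∩ BF · ED = -1038863/33966]
4. B_y = 17331/2516  [2·signedArea(BAC) = 0 ∩ BF · ED = -1038863/33966]
   → B = (20551/2516, 17331/2516)

B = (20551/2516, 17331/2516)
D = (23284/5661, 116/629)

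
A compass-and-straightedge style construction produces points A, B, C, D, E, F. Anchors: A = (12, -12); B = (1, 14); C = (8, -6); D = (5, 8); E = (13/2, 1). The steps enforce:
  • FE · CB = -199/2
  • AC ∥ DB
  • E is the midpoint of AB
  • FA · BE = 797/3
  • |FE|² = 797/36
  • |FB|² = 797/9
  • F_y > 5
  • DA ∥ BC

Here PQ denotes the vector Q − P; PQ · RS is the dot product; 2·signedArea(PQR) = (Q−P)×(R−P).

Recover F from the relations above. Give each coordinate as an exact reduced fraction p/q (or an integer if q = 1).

1. F_x = 14/3  [FE · CB = -199/2 ∩ FA · BE = 797/3]
2. F_y = 16/3  [FE · CB = -199/2 ∩ FA · BE = 797/3]
   → F = (14/3, 16/3)

F = (14/3, 16/3)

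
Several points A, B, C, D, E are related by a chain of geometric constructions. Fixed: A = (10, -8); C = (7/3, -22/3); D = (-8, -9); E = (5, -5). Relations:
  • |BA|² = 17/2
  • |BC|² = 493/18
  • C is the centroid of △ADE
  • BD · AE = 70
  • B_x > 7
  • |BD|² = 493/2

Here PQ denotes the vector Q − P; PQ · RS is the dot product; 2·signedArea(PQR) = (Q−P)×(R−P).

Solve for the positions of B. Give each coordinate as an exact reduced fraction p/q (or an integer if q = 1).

B = (15/2, -13/2)

1. B_x = 15/2  [line 5·x + -3·y + -57 = 0 ∩ |BA|² = 17/2]
2. B_y = -13/2  [line 5·x + -3·y + -57 = 0 ∩ |BA|² = 17/2]
   → B = (15/2, -13/2)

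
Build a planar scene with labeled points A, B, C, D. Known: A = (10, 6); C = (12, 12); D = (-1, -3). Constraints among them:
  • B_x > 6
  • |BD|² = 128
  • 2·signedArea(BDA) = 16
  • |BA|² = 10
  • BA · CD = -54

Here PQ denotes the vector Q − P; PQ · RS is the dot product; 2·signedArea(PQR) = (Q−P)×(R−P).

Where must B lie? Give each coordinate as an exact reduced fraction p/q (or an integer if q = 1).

1. B_x = 7  [2·signedArea(BDA) = 16 ∩ BA · CD = -54]
2. B_y = 5  [2·signedArea(BDA) = 16 ∩ BA · CD = -54]
   → B = (7, 5)

B = (7, 5)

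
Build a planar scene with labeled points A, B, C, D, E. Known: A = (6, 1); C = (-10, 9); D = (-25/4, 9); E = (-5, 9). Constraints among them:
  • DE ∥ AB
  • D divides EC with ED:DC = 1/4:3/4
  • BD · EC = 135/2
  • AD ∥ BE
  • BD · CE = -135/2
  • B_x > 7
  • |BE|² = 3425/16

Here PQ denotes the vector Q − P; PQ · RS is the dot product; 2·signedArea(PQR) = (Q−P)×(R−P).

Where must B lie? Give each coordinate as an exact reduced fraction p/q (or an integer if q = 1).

1. B_x = 29/4  [AD ∥ BE ∩ DE ∥ AB]
2. B_y = 1  [AD ∥ BE ∩ DE ∥ AB]
   → B = (29/4, 1)

B = (29/4, 1)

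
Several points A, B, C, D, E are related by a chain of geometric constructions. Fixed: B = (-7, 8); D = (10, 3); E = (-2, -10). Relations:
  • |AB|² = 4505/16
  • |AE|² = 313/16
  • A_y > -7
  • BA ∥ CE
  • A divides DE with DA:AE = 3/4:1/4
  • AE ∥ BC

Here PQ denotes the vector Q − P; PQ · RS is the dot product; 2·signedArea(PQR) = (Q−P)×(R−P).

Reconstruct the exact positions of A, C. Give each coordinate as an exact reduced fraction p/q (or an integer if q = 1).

A = (1, -27/4)
C = (-10, 19/4)

1. A_x = 1  [A divides DE with DA:AE = 3/4:1/4]
2. A_y = -27/4  [A divides DE with DA:AE = 3/4:1/4]
   → A = (1, -27/4)
3. C_x = -10  [BA ∥ CE ∩ AE ∥ BC]
4. C_y = 19/4  [BA ∥ CE ∩ AE ∥ BC]
   → C = (-10, 19/4)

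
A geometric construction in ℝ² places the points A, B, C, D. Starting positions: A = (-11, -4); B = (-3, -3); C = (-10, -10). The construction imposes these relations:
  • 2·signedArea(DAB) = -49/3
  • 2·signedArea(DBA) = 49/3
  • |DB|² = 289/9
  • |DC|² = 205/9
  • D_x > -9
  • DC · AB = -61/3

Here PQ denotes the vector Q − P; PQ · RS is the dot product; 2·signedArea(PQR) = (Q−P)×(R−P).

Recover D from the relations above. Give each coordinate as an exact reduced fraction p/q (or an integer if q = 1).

D = (-8, -17/3)

1. D_x = -8  [DC · AB = -61/3 ∩ 2·signedArea(DAB) = -49/3]
2. D_y = -17/3  [DC · AB = -61/3 ∩ 2·signedArea(DAB) = -49/3]
   → D = (-8, -17/3)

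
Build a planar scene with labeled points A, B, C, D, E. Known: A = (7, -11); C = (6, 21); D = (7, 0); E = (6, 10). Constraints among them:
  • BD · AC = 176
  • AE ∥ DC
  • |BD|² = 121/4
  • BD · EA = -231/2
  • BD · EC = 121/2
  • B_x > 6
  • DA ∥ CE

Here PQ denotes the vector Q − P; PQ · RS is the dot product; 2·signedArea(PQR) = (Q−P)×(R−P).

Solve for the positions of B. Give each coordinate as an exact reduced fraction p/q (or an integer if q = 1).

B = (7, -11/2)

1. B_x = 7  [BD · EA = -231/2 ∩ BD · EC = 121/2]
2. B_y = -11/2  [BD · EA = -231/2 ∩ BD · EC = 121/2]
   → B = (7, -11/2)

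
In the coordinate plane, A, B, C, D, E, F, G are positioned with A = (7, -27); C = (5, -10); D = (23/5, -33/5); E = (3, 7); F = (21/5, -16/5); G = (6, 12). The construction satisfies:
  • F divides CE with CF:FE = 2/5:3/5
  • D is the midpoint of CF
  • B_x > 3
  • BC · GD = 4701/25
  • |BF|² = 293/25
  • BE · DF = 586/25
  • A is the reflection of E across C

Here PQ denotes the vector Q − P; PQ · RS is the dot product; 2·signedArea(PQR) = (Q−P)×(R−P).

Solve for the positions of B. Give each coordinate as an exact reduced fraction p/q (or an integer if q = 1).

B = (19/5, 1/5)

1. B_x = 19/5  [BE · DF = 586/25 ∩ BC · GD = 4701/25]
2. B_y = 1/5  [BE · DF = 586/25 ∩ BC · GD = 4701/25]
   → B = (19/5, 1/5)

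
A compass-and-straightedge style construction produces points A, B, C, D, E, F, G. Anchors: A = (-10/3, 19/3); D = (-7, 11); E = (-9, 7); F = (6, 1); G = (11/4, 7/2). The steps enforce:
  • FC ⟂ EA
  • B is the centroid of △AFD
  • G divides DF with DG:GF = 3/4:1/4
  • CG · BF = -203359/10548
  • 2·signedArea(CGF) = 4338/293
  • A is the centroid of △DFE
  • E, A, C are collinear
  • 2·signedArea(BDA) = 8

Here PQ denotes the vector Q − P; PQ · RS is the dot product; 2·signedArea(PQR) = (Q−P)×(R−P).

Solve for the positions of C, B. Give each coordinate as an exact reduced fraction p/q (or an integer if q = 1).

1. C_x = 1902/293  [E, A, C are collinear ∩ FC ⟂ EA]
2. C_y = 1517/293  [E, A, C are collinear ∩ FC ⟂ EA]
   → C = (1902/293, 1517/293)
3. B_x = -13/9  [B is the centroid of △AFD]
4. B_y = 55/9  [B is the centroid of △AFD]
   → B = (-13/9, 55/9)

B = (-13/9, 55/9)
C = (1902/293, 1517/293)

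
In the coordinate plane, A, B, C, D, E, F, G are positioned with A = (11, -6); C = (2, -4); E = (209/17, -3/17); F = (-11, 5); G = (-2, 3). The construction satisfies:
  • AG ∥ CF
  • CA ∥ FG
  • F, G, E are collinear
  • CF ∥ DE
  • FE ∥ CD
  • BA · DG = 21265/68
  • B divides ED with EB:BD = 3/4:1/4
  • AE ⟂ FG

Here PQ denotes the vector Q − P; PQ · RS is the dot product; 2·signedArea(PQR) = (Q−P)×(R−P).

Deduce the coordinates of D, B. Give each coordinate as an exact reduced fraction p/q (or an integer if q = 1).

1. D_x = 430/17  [CF ∥ DE ∩ FE ∥ CD]
2. D_y = -156/17  [CF ∥ DE ∩ FE ∥ CD]
   → D = (430/17, -156/17)
3. B_x = 1499/68  [B divides ED with EB:BD = 3/4:1/4]
4. B_y = -471/68  [B divides ED with EB:BD = 3/4:1/4]
   → B = (1499/68, -471/68)

B = (1499/68, -471/68)
D = (430/17, -156/17)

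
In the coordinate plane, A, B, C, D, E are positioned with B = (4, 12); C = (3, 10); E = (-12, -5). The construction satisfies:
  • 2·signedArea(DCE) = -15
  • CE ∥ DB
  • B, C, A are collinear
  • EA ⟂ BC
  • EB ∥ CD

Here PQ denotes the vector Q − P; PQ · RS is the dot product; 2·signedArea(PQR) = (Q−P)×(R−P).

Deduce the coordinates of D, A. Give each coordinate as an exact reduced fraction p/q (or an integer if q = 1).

1. D_x = 19  [CE ∥ DB ∩ EB ∥ CD]
2. D_y = 27  [CE ∥ DB ∩ EB ∥ CD]
   → D = (19, 27)
3. A_x = -6  [B, C, A are collinear ∩ EA ⟂ BC]
4. A_y = -8  [B, C, A are collinear ∩ EA ⟂ BC]
   → A = (-6, -8)

A = (-6, -8)
D = (19, 27)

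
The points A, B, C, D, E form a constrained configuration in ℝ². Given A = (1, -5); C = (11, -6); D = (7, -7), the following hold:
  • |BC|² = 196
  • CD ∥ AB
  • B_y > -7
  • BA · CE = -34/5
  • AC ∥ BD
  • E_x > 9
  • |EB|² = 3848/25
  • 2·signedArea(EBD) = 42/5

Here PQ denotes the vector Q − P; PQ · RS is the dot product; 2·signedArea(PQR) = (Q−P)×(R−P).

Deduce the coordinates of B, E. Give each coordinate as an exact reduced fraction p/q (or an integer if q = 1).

B = (-3, -6)
E = (47/5, -32/5)

1. B_x = -3  [AC ∥ BD ∩ CD ∥ AB]
2. B_y = -6  [AC ∥ BD ∩ CD ∥ AB]
   → B = (-3, -6)
3. E_x = 47/5  [2·signedArea(EBD) = 42/5 ∩ BA · CE = -34/5]
4. E_y = -32/5  [2·signedArea(EBD) = 42/5 ∩ BA · CE = -34/5]
   → E = (47/5, -32/5)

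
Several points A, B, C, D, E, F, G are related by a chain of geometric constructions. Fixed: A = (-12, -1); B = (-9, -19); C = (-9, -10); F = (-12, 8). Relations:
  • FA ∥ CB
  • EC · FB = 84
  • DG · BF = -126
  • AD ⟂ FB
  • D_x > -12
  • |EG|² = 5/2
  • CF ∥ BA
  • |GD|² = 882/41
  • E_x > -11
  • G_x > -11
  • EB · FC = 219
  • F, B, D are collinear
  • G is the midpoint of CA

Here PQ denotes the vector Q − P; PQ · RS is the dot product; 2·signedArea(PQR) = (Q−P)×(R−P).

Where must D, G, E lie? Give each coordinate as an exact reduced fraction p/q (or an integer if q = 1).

D = (-903/82, -73/82)
E = (-10, -7)
G = (-21/2, -11/2)

1. D_x = -903/82  [F, B, D are collinear ∩ AD ⟂ FB]
2. D_y = -73/82  [F, B, D are collinear ∩ AD ⟂ FB]
   → D = (-903/82, -73/82)
3. G_x = -21/2  [G is the midpoint of CA]
4. G_y = -11/2  [G is the midpoint of CA]
   → G = (-21/2, -11/2)
5. E_x = -10  [EB · FC = 219 ∩ EC · FB = 84]
6. E_y = -7  [EB · FC = 219 ∩ EC · FB = 84]
   → E = (-10, -7)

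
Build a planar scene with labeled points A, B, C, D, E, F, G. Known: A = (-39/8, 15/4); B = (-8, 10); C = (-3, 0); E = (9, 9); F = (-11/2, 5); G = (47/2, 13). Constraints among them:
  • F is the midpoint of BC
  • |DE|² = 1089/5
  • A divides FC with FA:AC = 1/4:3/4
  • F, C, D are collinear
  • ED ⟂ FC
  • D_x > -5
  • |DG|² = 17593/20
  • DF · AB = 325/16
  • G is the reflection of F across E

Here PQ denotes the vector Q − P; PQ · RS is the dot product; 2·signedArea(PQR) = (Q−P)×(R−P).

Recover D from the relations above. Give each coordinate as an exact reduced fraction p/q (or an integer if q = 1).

D = (-21/5, 12/5)

1. D_x = -21/5  [F, C, D are collinear ∩ ED ⟂ FC]
2. D_y = 12/5  [F, C, D are collinear ∩ ED ⟂ FC]
   → D = (-21/5, 12/5)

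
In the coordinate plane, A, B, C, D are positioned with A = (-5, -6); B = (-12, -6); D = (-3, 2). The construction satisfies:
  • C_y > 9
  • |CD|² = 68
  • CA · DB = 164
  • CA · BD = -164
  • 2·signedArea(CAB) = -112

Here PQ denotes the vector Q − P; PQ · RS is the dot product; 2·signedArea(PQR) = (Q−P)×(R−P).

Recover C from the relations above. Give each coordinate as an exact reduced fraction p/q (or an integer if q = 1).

1. C_x = -1  [CA · BD = -164 ∩ 2·signedArea(CAB) = -112]
2. C_y = 10  [CA · BD = -164 ∩ 2·signedArea(CAB) = -112]
   → C = (-1, 10)

C = (-1, 10)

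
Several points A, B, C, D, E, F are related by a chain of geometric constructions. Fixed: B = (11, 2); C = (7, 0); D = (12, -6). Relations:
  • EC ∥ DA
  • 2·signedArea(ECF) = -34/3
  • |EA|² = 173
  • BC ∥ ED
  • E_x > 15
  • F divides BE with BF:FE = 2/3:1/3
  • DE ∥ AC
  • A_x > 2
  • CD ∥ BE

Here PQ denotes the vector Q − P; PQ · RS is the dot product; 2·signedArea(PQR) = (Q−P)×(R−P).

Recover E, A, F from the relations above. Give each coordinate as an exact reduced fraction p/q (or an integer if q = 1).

A = (3, -2)
E = (16, -4)
F = (43/3, -2)

1. E_x = 16  [BC ∥ ED ∩ CD ∥ BE]
2. E_y = -4  [BC ∥ ED ∩ CD ∥ BE]
   → E = (16, -4)
3. A_x = 3  [DE ∥ AC ∩ EC ∥ DA]
4. A_y = -2  [DE ∥ AC ∩ EC ∥ DA]
   → A = (3, -2)
5. F_x = 43/3  [F divides BE with BF:FE = 2/3:1/3]
6. F_y = -2  [F divides BE with BF:FE = 2/3:1/3]
   → F = (43/3, -2)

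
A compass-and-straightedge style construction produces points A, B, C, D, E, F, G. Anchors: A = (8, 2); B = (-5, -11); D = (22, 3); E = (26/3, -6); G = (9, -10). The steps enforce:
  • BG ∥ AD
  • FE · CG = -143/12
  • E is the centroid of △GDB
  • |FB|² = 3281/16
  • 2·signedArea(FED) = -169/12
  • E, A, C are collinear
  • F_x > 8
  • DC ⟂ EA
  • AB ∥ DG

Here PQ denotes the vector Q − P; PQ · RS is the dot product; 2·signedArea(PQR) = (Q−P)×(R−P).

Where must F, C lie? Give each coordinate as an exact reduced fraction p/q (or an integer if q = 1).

1. F_x = 35/4  [line -9·x + 40/3·y + 2065/12 = 0 ∩ |FB|² = 3281/16]
2. F_y = -7  [line -9·x + 40/3·y + 2065/12 = 0 ∩ |FB|² = 3281/16]
   → F = (35/4, -7)
3. C_x = 1162/145  [E, A, C are collinear ∩ DC ⟂ EA]
4. C_y = 266/145  [E, A, C are collinear ∩ DC ⟂ EA]
   → C = (1162/145, 266/145)

C = (1162/145, 266/145)
F = (35/4, -7)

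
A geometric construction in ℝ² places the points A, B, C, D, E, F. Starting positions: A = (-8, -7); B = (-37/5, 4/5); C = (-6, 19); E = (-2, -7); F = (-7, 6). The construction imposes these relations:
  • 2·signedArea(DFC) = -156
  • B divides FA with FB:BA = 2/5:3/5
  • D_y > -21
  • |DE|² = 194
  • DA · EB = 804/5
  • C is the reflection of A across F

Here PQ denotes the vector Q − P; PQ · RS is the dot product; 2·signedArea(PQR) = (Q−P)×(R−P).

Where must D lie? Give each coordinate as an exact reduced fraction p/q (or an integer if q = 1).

D = (3, -20)

1. D_x = 3  [2·signedArea(DFC) = -156 ∩ DA · EB = 804/5]
2. D_y = -20  [2·signedArea(DFC) = -156 ∩ DA · EB = 804/5]
   → D = (3, -20)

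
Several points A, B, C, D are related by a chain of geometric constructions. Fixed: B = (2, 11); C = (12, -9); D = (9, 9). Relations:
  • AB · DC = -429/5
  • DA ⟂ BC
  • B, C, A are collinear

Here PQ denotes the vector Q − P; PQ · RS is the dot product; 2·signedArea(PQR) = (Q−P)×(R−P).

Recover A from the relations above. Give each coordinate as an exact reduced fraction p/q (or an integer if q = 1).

1. A_x = 21/5  [B, C, A are collinear ∩ DA ⟂ BC]
2. A_y = 33/5  [B, C, A are collinear ∩ DA ⟂ BC]
   → A = (21/5, 33/5)

A = (21/5, 33/5)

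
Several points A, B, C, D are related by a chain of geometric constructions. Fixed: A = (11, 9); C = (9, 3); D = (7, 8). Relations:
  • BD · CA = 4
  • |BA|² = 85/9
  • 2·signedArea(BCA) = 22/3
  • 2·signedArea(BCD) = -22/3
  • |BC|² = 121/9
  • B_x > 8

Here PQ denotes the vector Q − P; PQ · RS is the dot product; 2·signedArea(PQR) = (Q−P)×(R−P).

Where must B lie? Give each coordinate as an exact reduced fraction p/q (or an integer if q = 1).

B = (9, 20/3)

1. B_x = 9  [2·signedArea(BCA) = 22/3 ∩ 2·signedArea(BCD) = -22/3]
2. B_y = 20/3  [2·signedArea(BCA) = 22/3 ∩ 2·signedArea(BCD) = -22/3]
   → B = (9, 20/3)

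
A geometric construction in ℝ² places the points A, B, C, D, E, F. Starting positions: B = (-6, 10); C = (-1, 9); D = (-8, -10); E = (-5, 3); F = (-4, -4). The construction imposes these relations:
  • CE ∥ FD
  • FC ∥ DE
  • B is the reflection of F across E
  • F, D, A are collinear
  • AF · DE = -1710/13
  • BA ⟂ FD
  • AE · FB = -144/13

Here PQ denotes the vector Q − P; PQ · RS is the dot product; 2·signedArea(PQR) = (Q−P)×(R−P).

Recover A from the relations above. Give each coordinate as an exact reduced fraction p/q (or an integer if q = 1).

1. A_x = 24/13  [F, D, A are collinear ∩ BA ⟂ FD]
2. A_y = 62/13  [F, D, A are collinear ∩ BA ⟂ FD]
   → A = (24/13, 62/13)

A = (24/13, 62/13)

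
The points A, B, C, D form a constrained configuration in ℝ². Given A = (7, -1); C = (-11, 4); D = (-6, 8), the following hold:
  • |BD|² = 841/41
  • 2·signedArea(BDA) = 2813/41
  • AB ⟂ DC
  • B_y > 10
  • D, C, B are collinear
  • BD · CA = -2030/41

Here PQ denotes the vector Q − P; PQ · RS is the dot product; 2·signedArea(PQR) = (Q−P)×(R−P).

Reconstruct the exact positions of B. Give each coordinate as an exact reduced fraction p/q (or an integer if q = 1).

1. B_x = -101/41  [D, C, B are collinear ∩ AB ⟂ DC]
2. B_y = 444/41  [D, C, B are collinear ∩ AB ⟂ DC]
   → B = (-101/41, 444/41)

B = (-101/41, 444/41)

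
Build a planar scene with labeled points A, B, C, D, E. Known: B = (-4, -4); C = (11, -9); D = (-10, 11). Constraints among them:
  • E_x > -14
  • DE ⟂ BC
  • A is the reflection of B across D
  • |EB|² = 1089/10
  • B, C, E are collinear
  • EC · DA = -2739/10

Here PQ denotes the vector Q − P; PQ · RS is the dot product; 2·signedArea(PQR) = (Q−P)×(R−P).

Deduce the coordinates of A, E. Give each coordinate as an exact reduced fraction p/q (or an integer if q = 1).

A = (-16, 26)
E = (-139/10, -7/10)

1. A_x = -16  [A is the reflection of B across D]
2. A_y = 26  [A is the reflection of B across D]
   → A = (-16, 26)
3. E_x = -139/10  [B, C, E are collinear ∩ DE ⟂ BC]
4. E_y = -7/10  [B, C, E are collinear ∩ DE ⟂ BC]
   → E = (-139/10, -7/10)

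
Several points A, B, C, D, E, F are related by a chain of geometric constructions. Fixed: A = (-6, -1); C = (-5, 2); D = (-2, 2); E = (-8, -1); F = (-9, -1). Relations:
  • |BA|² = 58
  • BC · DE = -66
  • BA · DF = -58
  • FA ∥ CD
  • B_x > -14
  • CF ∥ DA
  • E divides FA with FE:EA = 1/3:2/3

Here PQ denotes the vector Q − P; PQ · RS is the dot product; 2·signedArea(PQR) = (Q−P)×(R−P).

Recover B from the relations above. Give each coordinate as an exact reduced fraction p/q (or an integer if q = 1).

1. B_x = -13  [BA · DF = -58 ∩ BC · DE = -66]
2. B_y = -4  [BA · DF = -58 ∩ BC · DE = -66]
   → B = (-13, -4)

B = (-13, -4)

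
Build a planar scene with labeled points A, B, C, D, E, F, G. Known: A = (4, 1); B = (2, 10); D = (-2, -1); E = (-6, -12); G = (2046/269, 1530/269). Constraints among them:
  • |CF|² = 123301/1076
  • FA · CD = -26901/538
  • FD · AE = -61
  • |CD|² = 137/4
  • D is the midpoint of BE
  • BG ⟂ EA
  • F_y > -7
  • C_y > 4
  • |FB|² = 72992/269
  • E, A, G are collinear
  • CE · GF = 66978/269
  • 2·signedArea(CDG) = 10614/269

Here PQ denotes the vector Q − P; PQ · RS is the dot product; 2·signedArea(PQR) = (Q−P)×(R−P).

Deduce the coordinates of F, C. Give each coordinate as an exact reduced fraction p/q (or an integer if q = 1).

C = (0, 9/2)
F = (-394/269, -1642/269)

1. C_x = 0  [line -1799/269·x + 2584/269·y + -11628/269 = 0 ∩ |CD|² = 137/4]
2. C_y = 9/2  [line -1799/269·x + 2584/269·y + -11628/269 = 0 ∩ |CD|² = 137/4]
   → C = (0, 9/2)
3. F_x = -394/269  [FD · AE = -61 ∩ FA · CD = -26901/538]
4. F_y = -1642/269  [FD · AE = -61 ∩ FA · CD = -26901/538]
   → F = (-394/269, -1642/269)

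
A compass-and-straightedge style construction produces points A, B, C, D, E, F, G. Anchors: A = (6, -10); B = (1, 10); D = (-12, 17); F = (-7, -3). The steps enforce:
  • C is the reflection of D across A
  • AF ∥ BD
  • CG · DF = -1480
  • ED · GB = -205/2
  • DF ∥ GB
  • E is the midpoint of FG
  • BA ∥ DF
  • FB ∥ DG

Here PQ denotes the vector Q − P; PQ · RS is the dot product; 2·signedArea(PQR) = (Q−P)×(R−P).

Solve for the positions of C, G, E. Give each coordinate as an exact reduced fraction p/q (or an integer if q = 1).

1. C_x = 24  [C is the reflection of D across A]
2. C_y = -37  [C is the reflection of D across A]
   → C = (24, -37)
3. G_x = -4  [DF ∥ GB ∩ FB ∥ DG]
4. G_y = 30  [DF ∥ GB ∩ FB ∥ DG]
   → G = (-4, 30)
5. E_x = -11/2  [E is the midpoint of FG]
6. E_y = 27/2  [E is the midpoint of FG]
   → E = (-11/2, 27/2)

C = (24, -37)
E = (-11/2, 27/2)
G = (-4, 30)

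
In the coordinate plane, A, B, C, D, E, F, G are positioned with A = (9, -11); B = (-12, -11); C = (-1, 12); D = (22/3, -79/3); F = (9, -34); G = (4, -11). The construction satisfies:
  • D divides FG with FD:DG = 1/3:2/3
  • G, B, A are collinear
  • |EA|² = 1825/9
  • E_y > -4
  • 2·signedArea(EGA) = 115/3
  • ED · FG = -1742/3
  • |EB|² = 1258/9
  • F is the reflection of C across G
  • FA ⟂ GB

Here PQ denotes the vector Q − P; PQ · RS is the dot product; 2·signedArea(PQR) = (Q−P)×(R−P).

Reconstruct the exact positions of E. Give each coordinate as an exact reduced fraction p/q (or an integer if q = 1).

E = (-3, -10/3)

1. E_x = -3  [2·signedArea(EGA) = 115/3 ∩ ED · FG = -1742/3]
2. E_y = -10/3  [2·signedArea(EGA) = 115/3 ∩ ED · FG = -1742/3]
   → E = (-3, -10/3)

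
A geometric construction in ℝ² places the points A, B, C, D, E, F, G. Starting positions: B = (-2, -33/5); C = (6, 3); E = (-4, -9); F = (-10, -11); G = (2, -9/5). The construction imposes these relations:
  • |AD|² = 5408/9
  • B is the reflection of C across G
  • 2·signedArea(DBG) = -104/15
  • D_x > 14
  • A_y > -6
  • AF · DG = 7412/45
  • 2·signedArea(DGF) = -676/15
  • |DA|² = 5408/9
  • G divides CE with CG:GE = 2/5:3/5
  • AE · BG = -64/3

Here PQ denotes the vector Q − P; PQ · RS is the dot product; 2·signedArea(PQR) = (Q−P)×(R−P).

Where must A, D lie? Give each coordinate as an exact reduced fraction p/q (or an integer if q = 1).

A = (-8/3, -17/3)
D = (44/3, 35/3)

1. D_x = 44/3  [2·signedArea(DGF) = -676/15 ∩ 2·signedArea(DBG) = -104/15]
2. D_y = 35/3  [2·signedArea(DGF) = -676/15 ∩ 2·signedArea(DBG) = -104/15]
   → D = (44/3, 35/3)
3. A_x = -8/3  [AF · DG = 7412/45 ∩ AE · BG = -64/3]
4. A_y = -17/3  [AF · DG = 7412/45 ∩ AE · BG = -64/3]
   → A = (-8/3, -17/3)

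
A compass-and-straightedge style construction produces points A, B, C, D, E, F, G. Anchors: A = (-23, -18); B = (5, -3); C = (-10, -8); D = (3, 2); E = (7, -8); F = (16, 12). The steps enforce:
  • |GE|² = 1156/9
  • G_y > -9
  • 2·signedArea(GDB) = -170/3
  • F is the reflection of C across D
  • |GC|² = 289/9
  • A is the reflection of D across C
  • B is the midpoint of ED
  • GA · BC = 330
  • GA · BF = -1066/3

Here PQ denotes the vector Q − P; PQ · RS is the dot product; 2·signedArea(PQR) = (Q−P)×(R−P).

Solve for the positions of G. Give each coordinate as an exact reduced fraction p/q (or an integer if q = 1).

G = (-13/3, -8)

1. G_x = -13/3  [GA · BF = -1066/3 ∩ GA · BC = 330]
2. G_y = -8  [GA · BF = -1066/3 ∩ GA · BC = 330]
   → G = (-13/3, -8)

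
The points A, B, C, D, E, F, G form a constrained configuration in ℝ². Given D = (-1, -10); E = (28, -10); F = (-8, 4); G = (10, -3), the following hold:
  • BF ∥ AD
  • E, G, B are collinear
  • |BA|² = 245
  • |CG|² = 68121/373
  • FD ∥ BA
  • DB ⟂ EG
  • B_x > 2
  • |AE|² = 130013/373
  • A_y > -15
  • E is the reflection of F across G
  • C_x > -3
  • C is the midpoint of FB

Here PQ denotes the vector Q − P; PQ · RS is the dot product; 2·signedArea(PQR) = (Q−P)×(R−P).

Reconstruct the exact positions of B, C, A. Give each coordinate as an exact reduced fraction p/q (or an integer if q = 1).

A = (3659/373, -5298/373)
B = (1048/373, -76/373)
C = (-968/373, 708/373)

1. B_x = 1048/373  [E, G, B are collinear ∩ DB ⟂ EG]
2. B_y = -76/373  [E, G, B are collinear ∩ DB ⟂ EG]
   → B = (1048/373, -76/373)
3. C_x = -968/373  [C is the midpoint of FB]
4. C_y = 708/373  [C is the midpoint of FB]
   → C = (-968/373, 708/373)
5. A_x = 3659/373  [BF ∥ AD ∩ FD ∥ BA]
6. A_y = -5298/373  [BF ∥ AD ∩ FD ∥ BA]
   → A = (3659/373, -5298/373)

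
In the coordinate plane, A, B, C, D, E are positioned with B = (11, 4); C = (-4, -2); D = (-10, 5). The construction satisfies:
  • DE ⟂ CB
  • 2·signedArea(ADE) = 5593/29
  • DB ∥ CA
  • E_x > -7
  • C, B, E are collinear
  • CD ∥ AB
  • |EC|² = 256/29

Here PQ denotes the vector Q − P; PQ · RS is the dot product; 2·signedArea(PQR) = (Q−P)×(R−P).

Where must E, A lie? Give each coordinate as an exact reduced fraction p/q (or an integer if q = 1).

A = (17, -3)
E = (-196/29, -90/29)

1. E_x = -196/29  [C, B, E are collinear ∩ DE ⟂ CB]
2. E_y = -90/29  [C, B, E are collinear ∩ DE ⟂ CB]
   → E = (-196/29, -90/29)
3. A_x = 17  [CD ∥ AB ∩ DB ∥ CA]
4. A_y = -3  [CD ∥ AB ∩ DB ∥ CA]
   → A = (17, -3)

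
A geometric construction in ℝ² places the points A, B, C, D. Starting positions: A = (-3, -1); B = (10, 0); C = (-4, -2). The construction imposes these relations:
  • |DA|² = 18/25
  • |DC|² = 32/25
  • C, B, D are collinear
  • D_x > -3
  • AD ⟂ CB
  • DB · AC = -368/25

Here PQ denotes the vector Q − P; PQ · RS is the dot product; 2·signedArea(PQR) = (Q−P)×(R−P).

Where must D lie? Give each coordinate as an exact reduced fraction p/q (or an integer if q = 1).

D = (-72/25, -46/25)

1. D_x = -72/25  [C, B, D are collinear ∩ AD ⟂ CB]
2. D_y = -46/25  [C, B, D are collinear ∩ AD ⟂ CB]
   → D = (-72/25, -46/25)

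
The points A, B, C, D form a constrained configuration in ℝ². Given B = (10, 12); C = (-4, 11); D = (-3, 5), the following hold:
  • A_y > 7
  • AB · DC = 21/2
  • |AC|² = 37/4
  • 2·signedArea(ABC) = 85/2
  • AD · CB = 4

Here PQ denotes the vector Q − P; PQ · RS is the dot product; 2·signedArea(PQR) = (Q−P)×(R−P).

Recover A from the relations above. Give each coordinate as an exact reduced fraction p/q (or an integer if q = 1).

1. A_x = -7/2  [AD · CB = 4 ∩ AB · DC = 21/2]
2. A_y = 8  [AD · CB = 4 ∩ AB · DC = 21/2]
   → A = (-7/2, 8)

A = (-7/2, 8)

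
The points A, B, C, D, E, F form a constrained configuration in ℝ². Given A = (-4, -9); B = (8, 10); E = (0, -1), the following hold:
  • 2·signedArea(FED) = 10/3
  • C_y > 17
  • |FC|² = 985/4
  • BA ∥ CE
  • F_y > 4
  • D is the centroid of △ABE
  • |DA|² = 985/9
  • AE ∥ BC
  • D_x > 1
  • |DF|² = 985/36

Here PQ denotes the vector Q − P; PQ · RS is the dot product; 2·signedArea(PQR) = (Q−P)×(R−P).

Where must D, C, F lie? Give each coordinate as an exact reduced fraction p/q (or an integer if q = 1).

1. D_x = 4/3  [D is the centroid of △ABE]
2. D_y = 0  [D is the centroid of △ABE]
   → D = (4/3, 0)
3. C_x = 12  [BA ∥ CE ∩ AE ∥ BC]
4. C_y = 18  [BA ∥ CE ∩ AE ∥ BC]
   → C = (12, 18)
5. F_x = 4  [line -1·x + 4/3·y + -2 = 0 ∩ |DF|² = 985/36]
6. F_y = 9/2  [line -1·x + 4/3·y + -2 = 0 ∩ |DF|² = 985/36]
   → F = (4, 9/2)

C = (12, 18)
D = (4/3, 0)
F = (4, 9/2)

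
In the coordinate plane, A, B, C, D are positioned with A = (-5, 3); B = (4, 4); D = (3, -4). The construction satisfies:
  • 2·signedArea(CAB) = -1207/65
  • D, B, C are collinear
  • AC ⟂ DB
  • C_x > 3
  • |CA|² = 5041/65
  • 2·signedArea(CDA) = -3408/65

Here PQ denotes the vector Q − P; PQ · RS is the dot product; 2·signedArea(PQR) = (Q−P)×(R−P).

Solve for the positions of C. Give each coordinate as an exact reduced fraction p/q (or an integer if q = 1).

C = (243/65, 124/65)

1. C_x = 243/65  [D, B, C are collinear ∩ AC ⟂ DB]
2. C_y = 124/65  [D, B, C are collinear ∩ AC ⟂ DB]
   → C = (243/65, 124/65)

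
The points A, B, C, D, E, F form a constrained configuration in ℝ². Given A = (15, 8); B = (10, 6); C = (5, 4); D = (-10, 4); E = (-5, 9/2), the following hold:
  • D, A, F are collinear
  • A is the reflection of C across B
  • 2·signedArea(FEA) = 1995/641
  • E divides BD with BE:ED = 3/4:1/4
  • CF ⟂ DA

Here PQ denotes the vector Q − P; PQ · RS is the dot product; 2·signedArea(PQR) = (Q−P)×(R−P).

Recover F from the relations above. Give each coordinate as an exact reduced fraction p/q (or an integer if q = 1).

F = (2965/641, 4064/641)

1. F_x = 2965/641  [D, A, F are collinear ∩ CF ⟂ DA]
2. F_y = 4064/641  [D, A, F are collinear ∩ CF ⟂ DA]
   → F = (2965/641, 4064/641)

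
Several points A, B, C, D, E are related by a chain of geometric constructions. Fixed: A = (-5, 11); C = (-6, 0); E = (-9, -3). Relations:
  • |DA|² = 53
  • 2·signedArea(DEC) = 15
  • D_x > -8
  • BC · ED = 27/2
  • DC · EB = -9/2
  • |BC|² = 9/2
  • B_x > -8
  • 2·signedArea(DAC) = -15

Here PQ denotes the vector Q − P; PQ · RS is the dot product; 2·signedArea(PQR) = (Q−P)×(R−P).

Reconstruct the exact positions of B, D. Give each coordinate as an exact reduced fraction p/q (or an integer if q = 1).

1. D_x = -7  [2·signedArea(DAC) = -15 ∩ 2·signedArea(DEC) = 15]
2. D_y = 4  [2·signedArea(DAC) = -15 ∩ 2·signedArea(DEC) = 15]
   → D = (-7, 4)
3. B_x = -15/2  [BC · ED = 27/2 ∩ DC · EB = -9/2]
4. B_y = -3/2  [BC · ED = 27/2 ∩ DC · EB = -9/2]
   → B = (-15/2, -3/2)

B = (-15/2, -3/2)
D = (-7, 4)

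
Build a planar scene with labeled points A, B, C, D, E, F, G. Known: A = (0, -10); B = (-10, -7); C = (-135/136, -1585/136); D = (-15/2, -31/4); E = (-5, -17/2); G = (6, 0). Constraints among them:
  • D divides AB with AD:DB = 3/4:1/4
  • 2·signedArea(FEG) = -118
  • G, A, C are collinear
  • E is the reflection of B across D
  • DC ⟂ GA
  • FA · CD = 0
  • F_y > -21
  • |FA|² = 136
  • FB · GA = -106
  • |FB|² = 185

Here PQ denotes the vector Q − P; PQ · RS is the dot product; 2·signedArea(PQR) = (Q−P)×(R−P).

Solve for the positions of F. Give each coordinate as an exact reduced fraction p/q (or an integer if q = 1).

F = (-6, -20)

1. F_x = -6  [FA · CD = 0 ∩ FB · GA = -106]
2. F_y = -20  [FA · CD = 0 ∩ FB · GA = -106]
   → F = (-6, -20)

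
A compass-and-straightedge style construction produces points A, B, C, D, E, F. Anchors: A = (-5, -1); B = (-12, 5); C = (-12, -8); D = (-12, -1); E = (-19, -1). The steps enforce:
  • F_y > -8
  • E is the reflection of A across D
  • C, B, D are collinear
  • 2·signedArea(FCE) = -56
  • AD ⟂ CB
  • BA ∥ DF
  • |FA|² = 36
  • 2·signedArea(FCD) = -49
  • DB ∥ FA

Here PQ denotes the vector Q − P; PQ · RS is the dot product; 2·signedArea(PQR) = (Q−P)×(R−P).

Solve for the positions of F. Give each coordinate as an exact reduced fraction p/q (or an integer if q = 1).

F = (-5, -7)

1. F_x = -5  [DB ∥ FA ∩ BA ∥ DF]
2. F_y = -7  [DB ∥ FA ∩ BA ∥ DF]
   → F = (-5, -7)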